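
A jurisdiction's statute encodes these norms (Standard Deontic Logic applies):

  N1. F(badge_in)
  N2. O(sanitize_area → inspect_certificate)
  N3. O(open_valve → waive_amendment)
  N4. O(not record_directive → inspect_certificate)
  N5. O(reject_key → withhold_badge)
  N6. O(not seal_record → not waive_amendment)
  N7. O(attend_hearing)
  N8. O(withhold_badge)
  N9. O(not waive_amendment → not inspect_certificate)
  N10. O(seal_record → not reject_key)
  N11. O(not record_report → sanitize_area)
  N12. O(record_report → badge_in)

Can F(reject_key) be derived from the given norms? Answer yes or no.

F(badge_in) at premise 1 means O(not badge_in).
The contrapositive of premise 12 (O(record_report → badge_in)) is O(not badge_in → not record_report), and O(not badge_in) is already established, so O(not record_report).
Applying K to premise 11 (O(not record_report → sanitize_area)) and O(not record_report) yields O(sanitize_area).
With premise 2, O(sanitize_area → inspect_certificate), the K-axiom yields O(inspect_certificate).
The contrapositive of premise 9 (O(not waive_amendment → not inspect_certificate)) is O(inspect_certificate → waive_amendment), and O(inspect_certificate) is already established, so O(waive_amendment).
The contrapositive of premise 6 (O(not seal_record → not waive_amendment)) is O(waive_amendment → seal_record), and O(waive_amendment) is already established, so O(seal_record).
Premise 10 is O(seal_record → not reject_key); since O(seal_record), deontic closure gives O(not reject_key).
Premises 3, 4, 5, 7, 8 do not contribute to this derivation.
So O(not reject_key) holds, i.e. F(reject_key). The claim follows.

Yes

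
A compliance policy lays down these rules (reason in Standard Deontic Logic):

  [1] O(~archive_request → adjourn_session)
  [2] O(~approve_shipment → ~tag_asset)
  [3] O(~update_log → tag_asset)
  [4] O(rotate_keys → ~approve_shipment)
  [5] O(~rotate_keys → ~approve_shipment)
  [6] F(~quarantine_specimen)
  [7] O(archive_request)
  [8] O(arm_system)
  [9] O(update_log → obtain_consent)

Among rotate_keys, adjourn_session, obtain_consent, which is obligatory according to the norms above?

obtain_consent

Premises 5 and 4 are O(~rotate_keys → ~approve_shipment) and O(rotate_keys → ~approve_shipment); every ideal world satisfies ~rotate_keys or rotate_keys, so in either case ~approve_shipment holds — hence O(~approve_shipment).
Applying K to premise 2 (O(~approve_shipment → ~tag_asset)) and O(~approve_shipment) yields O(~tag_asset).
The contrapositive of premise 3 (O(~update_log → tag_asset)) is O(~tag_asset → update_log), and O(~tag_asset) is already established, so O(update_log).
Premise 9 is O(update_log → obtain_consent); since O(update_log), deontic closure gives O(obtain_consent).
So O(obtain_consent) holds — obtain_consent is obligatory. None of the other listed options is made obligatory by any chain of premises.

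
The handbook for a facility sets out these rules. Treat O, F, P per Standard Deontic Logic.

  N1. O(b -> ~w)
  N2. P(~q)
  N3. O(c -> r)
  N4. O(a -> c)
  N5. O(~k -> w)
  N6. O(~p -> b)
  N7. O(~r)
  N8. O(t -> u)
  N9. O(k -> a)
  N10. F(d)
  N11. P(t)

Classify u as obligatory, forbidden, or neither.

Neither

Premise 8 is O(t -> u), but O(t) is not derivable from the premises (the permission P(t) asserts only ~O(~t), not O(t)), so it does not yield O(u).
No premise or chain of K-axiom applications forces O(u), and none forces O(~u). So u is neither obligatory nor forbidden under these norms.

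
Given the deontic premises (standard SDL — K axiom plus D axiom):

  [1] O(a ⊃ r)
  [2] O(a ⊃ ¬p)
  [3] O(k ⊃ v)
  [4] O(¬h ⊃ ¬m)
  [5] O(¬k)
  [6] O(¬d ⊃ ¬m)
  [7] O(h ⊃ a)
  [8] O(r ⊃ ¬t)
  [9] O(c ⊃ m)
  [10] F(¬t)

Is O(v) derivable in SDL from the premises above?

Premise 3 is O(k ⊃ v), but O(k) is not derivable from the premises, so it does not yield O(v).
No other premise forces O(v). An ideal world satisfying every premise can still have v false, so O(v) is not derivable.

No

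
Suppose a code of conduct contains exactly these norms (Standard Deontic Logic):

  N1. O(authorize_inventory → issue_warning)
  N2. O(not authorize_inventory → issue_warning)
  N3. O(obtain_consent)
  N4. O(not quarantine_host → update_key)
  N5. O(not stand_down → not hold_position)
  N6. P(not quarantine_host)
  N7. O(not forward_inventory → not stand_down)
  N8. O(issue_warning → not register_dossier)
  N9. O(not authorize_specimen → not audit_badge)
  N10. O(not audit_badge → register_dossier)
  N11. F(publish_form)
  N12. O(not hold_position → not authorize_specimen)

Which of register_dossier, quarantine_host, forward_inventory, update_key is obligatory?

Premises 2 and 1 cover both cases: O(not authorize_inventory → issue_warning) and O(authorize_inventory → issue_warning). Since not authorize_inventory ∨ authorize_inventory is a tautology, O(issue_warning) follows.
Applying K to premise 8 (O(issue_warning → not register_dossier)) and O(issue_warning) yields O(not register_dossier).
Premise 10, O(not audit_badge → register_dossier), contraposes to O(not register_dossier → audit_badge); with O(not register_dossier) we get O(audit_badge).
Premise 9 is O(not authorize_specimen → not audit_badge); contrapositively O(audit_badge → authorize_specimen). Since O(audit_badge) holds, K gives O(authorize_specimen).
The contrapositive of premise 12 (O(not hold_position → not authorize_specimen)) is O(authorize_specimen → hold_position), and O(authorize_specimen) is already established, so O(hold_position).
Premise 5 is O(not stand_down → not hold_position); contrapositively O(hold_position → stand_down). Since O(hold_position) holds, K gives O(stand_down).
Premise 7 is O(not forward_inventory → not stand_down); contrapositively O(stand_down → forward_inventory). Since O(stand_down) holds, K gives O(forward_inventory).
So O(forward_inventory) holds — forward_inventory is obligatory. None of the other listed options is made obligatory by any chain of premises.

forward_inventory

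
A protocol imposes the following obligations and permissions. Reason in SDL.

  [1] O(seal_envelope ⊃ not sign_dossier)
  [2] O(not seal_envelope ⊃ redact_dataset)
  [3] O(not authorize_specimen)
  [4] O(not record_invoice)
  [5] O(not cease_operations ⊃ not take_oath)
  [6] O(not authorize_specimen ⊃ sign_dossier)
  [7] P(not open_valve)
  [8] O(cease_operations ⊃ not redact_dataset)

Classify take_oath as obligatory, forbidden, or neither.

Forbidden

From premise 3 we have O(not authorize_specimen).
Applying K to premise 6 (O(not authorize_specimen ⊃ sign_dossier)) and O(not authorize_specimen) yields O(sign_dossier).
The contrapositive of premise 1 (O(seal_envelope ⊃ not sign_dossier)) is O(sign_dossier ⊃ not seal_envelope), and O(sign_dossier) is already established, so O(not seal_envelope).
Applying K to premise 2 (O(not seal_envelope ⊃ redact_dataset)) and O(not seal_envelope) yields O(redact_dataset).
Premise 8 is O(cease_operations ⊃ not redact_dataset); contrapositively O(redact_dataset ⊃ not cease_operations). Since O(redact_dataset) holds, K gives O(not cease_operations).
From O(not cease_operations) and premise 5, O(not cease_operations ⊃ not take_oath), we obtain O(not take_oath).
Premises 4, 7 do not contribute to this derivation.
Thus O(not take_oath), which is F(take_oath): take_oath is forbidden.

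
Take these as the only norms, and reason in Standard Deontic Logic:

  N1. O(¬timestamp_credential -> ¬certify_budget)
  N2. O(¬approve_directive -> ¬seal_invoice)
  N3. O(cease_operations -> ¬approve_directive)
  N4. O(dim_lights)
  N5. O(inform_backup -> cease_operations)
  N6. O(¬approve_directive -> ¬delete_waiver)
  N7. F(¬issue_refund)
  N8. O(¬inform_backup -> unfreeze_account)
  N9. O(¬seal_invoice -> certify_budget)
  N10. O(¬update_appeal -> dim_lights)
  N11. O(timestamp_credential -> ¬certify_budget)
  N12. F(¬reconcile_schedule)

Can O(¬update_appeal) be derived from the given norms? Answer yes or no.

No

Premise 10 is O(¬update_appeal -> dim_lights); even if O(dim_lights) held, inferring O(¬update_appeal) would be affirming the consequent — invalid.
No other premise forces O(¬update_appeal). An ideal world satisfying every premise can still have ¬update_appeal false, so O(¬update_appeal) is not derivable.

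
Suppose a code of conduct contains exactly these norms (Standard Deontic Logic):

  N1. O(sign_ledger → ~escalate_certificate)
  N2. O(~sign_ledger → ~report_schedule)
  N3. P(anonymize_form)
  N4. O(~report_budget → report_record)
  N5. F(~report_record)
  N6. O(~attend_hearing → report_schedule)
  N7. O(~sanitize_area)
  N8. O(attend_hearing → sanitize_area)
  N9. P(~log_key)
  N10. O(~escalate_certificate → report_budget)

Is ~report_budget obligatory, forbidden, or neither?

Premise 7 states O(~sanitize_area) outright.
Premise 8 is O(attend_hearing → sanitize_area); contrapositively O(~sanitize_area → ~attend_hearing). Since O(~sanitize_area) holds, K gives O(~attend_hearing).
Applying K to premise 6 (O(~attend_hearing → report_schedule)) and O(~attend_hearing) yields O(report_schedule).
Premise 2, O(~sign_ledger → ~report_schedule), contraposes to O(report_schedule → sign_ledger); with O(report_schedule) we get O(sign_ledger).
With premise 1, O(sign_ledger → ~escalate_certificate), the K-axiom yields O(~escalate_certificate).
With premise 10, O(~escalate_certificate → report_budget), the K-axiom yields O(report_budget).
Premises 3, 4, 5, 9 do not contribute to this derivation.
Thus O(report_budget), which is F(~report_budget): ~report_budget is forbidden.

Forbidden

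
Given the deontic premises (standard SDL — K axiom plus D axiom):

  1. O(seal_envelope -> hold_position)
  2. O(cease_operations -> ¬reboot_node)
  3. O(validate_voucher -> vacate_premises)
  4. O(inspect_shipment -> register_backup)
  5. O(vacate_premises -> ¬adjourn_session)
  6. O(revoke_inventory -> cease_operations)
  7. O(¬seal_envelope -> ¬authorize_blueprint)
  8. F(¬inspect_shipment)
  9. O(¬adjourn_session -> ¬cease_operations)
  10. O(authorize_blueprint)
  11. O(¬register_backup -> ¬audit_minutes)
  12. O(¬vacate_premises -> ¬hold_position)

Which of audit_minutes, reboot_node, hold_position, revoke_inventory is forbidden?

From premise 10 we have O(authorize_blueprint).
Premise 7, O(¬seal_envelope -> ¬authorize_blueprint), contraposes to O(authorize_blueprint -> seal_envelope); with O(authorize_blueprint) we get O(seal_envelope).
Premise 1 is O(seal_envelope -> hold_position); since O(seal_envelope), deontic closure gives O(hold_position).
Premise 12, O(¬vacate_premises -> ¬hold_position), contraposes to O(hold_position -> vacate_premises); with O(hold_position) we get O(vacate_premises).
Premise 5 is O(vacate_premises -> ¬adjourn_session); since O(vacate_premises), deontic closure gives O(¬adjourn_session).
With premise 9, O(¬adjourn_session -> ¬cease_operations), the K-axiom yields O(¬cease_operations).
The contrapositive of premise 6 (O(revoke_inventory -> cease_operations)) is O(¬cease_operations -> ¬revoke_inventory), and O(¬cease_operations) is already established, so O(¬revoke_inventory).
So O(¬revoke_inventory) holds, i.e. revoke_inventory is forbidden. None of the other listed options is forbidden under the premises.

revoke_inventory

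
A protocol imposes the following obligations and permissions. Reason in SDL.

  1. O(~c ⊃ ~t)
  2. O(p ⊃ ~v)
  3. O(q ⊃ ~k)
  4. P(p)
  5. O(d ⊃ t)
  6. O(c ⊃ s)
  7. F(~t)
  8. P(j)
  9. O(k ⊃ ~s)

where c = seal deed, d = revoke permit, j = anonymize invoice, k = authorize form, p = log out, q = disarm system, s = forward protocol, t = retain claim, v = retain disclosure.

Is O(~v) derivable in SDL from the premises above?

No

Premise 2 is O(p ⊃ ~v), but O(p) is not derivable from the premises (the permission P(p) asserts only ~O(~p), not O(p)), so it does not yield O(~v).
No other premise forces O(~v). An ideal world satisfying every premise can still have ~v false, so O(~v) is not derivable.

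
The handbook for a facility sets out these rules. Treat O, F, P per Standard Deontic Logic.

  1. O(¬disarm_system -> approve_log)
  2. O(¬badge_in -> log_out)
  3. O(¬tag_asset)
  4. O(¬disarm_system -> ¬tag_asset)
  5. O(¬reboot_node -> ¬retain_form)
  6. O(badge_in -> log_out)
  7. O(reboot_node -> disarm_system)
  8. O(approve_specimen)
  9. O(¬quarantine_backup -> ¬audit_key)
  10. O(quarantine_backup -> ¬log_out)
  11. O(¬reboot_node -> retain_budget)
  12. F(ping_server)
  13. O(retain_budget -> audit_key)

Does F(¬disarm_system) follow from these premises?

Premises 2 and 6 cover both cases: O(¬badge_in -> log_out) and O(badge_in -> log_out). Since ¬badge_in ∨ badge_in is a tautology, O(log_out) follows.
The contrapositive of premise 10 (O(quarantine_backup -> ¬log_out)) is O(log_out -> ¬quarantine_backup), and O(log_out) is already established, so O(¬quarantine_backup).
From O(¬quarantine_backup) and premise 9, O(¬quarantine_backup -> ¬audit_key), we obtain O(¬audit_key).
Premise 13, O(retain_budget -> audit_key), contraposes to O(¬audit_key -> ¬retain_budget); with O(¬audit_key) we get O(¬retain_budget).
The contrapositive of premise 11 (O(¬reboot_node -> retain_budget)) is O(¬retain_budget -> reboot_node), and O(¬retain_budget) is already established, so O(reboot_node).
Applying K to premise 7 (O(reboot_node -> disarm_system)) and O(reboot_node) yields O(disarm_system).
Premises 1, 3, 4, 5, 8, 12 do not contribute to this derivation.
So O(disarm_system) holds, i.e. F(¬disarm_system). The claim follows.

Yes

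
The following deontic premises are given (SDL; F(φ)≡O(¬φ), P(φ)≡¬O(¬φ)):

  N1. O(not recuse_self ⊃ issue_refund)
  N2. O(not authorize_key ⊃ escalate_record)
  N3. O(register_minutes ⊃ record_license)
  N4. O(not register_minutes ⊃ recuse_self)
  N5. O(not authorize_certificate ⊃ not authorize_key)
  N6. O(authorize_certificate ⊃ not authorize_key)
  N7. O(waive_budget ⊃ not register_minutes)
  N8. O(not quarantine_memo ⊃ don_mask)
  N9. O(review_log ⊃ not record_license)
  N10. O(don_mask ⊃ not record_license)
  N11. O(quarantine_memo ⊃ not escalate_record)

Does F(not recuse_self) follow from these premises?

Premises 6 and 5 cover both cases: O(authorize_certificate ⊃ not authorize_key) and O(not authorize_certificate ⊃ not authorize_key). Since authorize_certificate ∨ not authorize_certificate is a tautology, O(not authorize_key) follows.
Premise 2 is O(not authorize_key ⊃ escalate_record); since O(not authorize_key), deontic closure gives O(escalate_record).
The contrapositive of premise 11 (O(quarantine_memo ⊃ not escalate_record)) is O(escalate_record ⊃ not quarantine_memo), and O(escalate_record) is already established, so O(not quarantine_memo).
From O(not quarantine_memo) and premise 8, O(not quarantine_memo ⊃ don_mask), we obtain O(don_mask).
Premise 10 is O(don_mask ⊃ not record_license); since O(don_mask), deontic closure gives O(not record_license).
Premise 3, O(register_minutes ⊃ record_license), contraposes to O(not record_license ⊃ not register_minutes); with O(not record_license) we get O(not register_minutes).
With premise 4, O(not register_minutes ⊃ recuse_self), the K-axiom yields O(recuse_self).
Premises 1, 7, 9 do not contribute to this derivation.
So O(recuse_self) holds, i.e. F(not recuse_self). The claim follows.

Yes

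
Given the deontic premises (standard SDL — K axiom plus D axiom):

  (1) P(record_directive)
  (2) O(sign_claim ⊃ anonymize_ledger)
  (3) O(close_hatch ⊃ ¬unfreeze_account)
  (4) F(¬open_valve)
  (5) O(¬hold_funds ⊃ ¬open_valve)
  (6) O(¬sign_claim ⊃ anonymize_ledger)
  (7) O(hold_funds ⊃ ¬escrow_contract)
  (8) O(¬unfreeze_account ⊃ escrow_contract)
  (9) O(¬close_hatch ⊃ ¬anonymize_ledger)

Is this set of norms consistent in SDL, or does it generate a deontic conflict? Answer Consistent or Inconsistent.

Inconsistent

By case analysis on ¬sign_claim: premise 6 gives O(¬sign_claim ⊃ anonymize_ledger) and premise 2 gives O(sign_claim ⊃ anonymize_ledger), so O(anonymize_ledger) either way.
The contrapositive of premise 9 (O(¬close_hatch ⊃ ¬anonymize_ledger)) is O(anonymize_ledger ⊃ close_hatch), and O(anonymize_ledger) is already established, so O(close_hatch).
Applying K to premise 3 (O(close_hatch ⊃ ¬unfreeze_account)) and O(close_hatch) yields O(¬unfreeze_account).
Applying K to premise 8 (O(¬unfreeze_account ⊃ escrow_contract)) and O(¬unfreeze_account) yields O(escrow_contract).
Premise 7, O(hold_funds ⊃ ¬escrow_contract), contraposes to O(escrow_contract ⊃ ¬hold_funds); with O(escrow_contract) we get O(¬hold_funds).
From O(¬hold_funds) and premise 5, O(¬hold_funds ⊃ ¬open_valve), we obtain O(¬open_valve).
But premise 4, F(¬open_valve), means O(open_valve).
We now have both O(¬open_valve) and O(open_valve) — open_valve is simultaneously obligatory and forbidden, violating the D-axiom.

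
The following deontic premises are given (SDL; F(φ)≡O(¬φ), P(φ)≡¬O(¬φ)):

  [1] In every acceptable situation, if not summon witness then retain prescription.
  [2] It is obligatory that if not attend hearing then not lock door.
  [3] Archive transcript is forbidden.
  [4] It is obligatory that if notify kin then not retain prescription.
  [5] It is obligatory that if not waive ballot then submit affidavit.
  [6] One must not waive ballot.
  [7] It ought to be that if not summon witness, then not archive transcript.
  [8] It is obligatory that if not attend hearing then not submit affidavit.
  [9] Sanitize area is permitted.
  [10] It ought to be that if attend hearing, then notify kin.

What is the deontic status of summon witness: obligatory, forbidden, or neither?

F(waive_ballot) at premise 6 means O(¬waive_ballot).
From O(¬waive_ballot) and premise 5, O(¬waive_ballot → submit_affidavit), we obtain O(submit_affidavit).
The contrapositive of premise 8 (O(¬attend_hearing → ¬submit_affidavit)) is O(submit_affidavit → attend_hearing), and O(submit_affidavit) is already established, so O(attend_hearing).
Applying K to premise 10 (O(attend_hearing → notify_kin)) and O(attend_hearing) yields O(notify_kin).
Applying K to premise 4 (O(notify_kin → ¬retain_prescription)) and O(notify_kin) yields O(¬retain_prescription).
The contrapositive of premise 1 (O(¬summon_witness → retain_prescription)) is O(¬retain_prescription → summon_witness), and O(¬retain_prescription) is already established, so O(summon_witness).
Premises 2, 3, 7, 9 do not contribute to this derivation.
Hence summon_witness is obligatory.

Obligatory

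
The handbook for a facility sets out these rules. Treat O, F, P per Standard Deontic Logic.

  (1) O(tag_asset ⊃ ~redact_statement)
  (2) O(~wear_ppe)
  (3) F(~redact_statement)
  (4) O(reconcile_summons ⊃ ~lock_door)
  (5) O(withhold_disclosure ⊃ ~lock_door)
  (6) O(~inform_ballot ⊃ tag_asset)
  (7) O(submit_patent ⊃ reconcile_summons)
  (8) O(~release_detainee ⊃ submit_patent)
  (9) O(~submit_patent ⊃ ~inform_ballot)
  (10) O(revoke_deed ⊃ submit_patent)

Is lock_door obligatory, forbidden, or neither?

Forbidden

F(~redact_statement) at premise 3 means O(redact_statement).
The contrapositive of premise 1 (O(tag_asset ⊃ ~redact_statement)) is O(redact_statement ⊃ ~tag_asset), and O(redact_statement) is already established, so O(~tag_asset).
Premise 6 is O(~inform_ballot ⊃ tag_asset); contrapositively O(~tag_asset ⊃ inform_ballot). Since O(~tag_asset) holds, K gives O(inform_ballot).
Premise 9 is O(~submit_patent ⊃ ~inform_ballot); contrapositively O(inform_ballot ⊃ submit_patent). Since O(inform_ballot) holds, K gives O(submit_patent).
Premise 7 is O(submit_patent ⊃ reconcile_summons); since O(submit_patent), deontic closure gives O(reconcile_summons).
Applying K to premise 4 (O(reconcile_summons ⊃ ~lock_door)) and O(reconcile_summons) yields O(~lock_door).
Premises 2, 5, 8, 10 do not contribute to this derivation.
Thus O(~lock_door), which is F(lock_door): lock_door is forbidden.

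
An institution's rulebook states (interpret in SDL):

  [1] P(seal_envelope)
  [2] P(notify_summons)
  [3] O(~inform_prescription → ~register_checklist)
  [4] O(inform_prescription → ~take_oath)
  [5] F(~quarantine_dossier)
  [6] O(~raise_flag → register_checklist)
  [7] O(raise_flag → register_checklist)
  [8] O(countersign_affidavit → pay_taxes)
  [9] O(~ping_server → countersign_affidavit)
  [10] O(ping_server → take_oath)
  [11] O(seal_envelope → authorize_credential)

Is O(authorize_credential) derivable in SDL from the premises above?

Premise 11 is O(seal_envelope → authorize_credential), but O(seal_envelope) is not derivable from the premises (the permission P(seal_envelope) asserts only ~O(~seal_envelope), not O(seal_envelope)), so it does not yield O(authorize_credential).
No other premise forces O(authorize_credential). An ideal world satisfying every premise can still have authorize_credential false, so O(authorize_credential) is not derivable.

No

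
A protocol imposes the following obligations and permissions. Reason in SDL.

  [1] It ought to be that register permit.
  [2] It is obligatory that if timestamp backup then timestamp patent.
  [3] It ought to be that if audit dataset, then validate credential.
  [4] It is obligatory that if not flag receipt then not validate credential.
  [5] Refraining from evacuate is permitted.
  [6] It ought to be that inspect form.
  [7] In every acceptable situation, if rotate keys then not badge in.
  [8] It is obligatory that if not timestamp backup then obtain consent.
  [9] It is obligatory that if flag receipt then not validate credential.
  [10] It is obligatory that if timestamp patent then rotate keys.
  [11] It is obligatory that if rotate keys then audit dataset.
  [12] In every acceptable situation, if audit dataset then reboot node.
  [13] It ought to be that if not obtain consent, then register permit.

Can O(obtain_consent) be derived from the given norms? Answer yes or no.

Yes

Premises 4 and 9 cover both cases: O(¬flag_receipt → ¬validate_credential) and O(flag_receipt → ¬validate_credential). Since ¬flag_receipt ∨ flag_receipt is a tautology, O(¬validate_credential) follows.
Premise 3 is O(audit_dataset → validate_credential); contrapositively O(¬validate_credential → ¬audit_dataset). Since O(¬validate_credential) holds, K gives O(¬audit_dataset).
Premise 11, O(rotate_keys → audit_dataset), contraposes to O(¬audit_dataset → ¬rotate_keys); with O(¬audit_dataset) we get O(¬rotate_keys).
Premise 10 is O(timestamp_patent → rotate_keys); contrapositively O(¬rotate_keys → ¬timestamp_patent). Since O(¬rotate_keys) holds, K gives O(¬timestamp_patent).
Premise 2, O(timestamp_backup → timestamp_patent), contraposes to O(¬timestamp_patent → ¬timestamp_backup); with O(¬timestamp_patent) we get O(¬timestamp_backup).
With premise 8, O(¬timestamp_backup → obtain_consent), the K-axiom yields O(obtain_consent).
Premises 1, 5, 6, 7, 12, 13 do not contribute to this derivation.
So O(obtain_consent) follows.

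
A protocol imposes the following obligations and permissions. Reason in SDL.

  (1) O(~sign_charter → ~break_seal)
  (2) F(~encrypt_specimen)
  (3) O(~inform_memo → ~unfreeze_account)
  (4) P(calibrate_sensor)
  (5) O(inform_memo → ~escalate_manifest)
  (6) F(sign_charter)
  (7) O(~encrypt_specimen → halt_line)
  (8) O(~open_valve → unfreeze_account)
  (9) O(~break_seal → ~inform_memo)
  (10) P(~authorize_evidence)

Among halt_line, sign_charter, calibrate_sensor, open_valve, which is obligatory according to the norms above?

F(sign_charter) at premise 6 means O(~sign_charter).
Applying K to premise 1 (O(~sign_charter → ~break_seal)) and O(~sign_charter) yields O(~break_seal).
Applying K to premise 9 (O(~break_seal → ~inform_memo)) and O(~break_seal) yields O(~inform_memo).
Premise 3 is O(~inform_memo → ~unfreeze_account); since O(~inform_memo), deontic closure gives O(~unfreeze_account).
Premise 8 is O(~open_valve → unfreeze_account); contrapositively O(~unfreeze_account → open_valve). Since O(~unfreeze_account) holds, K gives O(open_valve).
So O(open_valve) holds — open_valve is obligatory. None of the other listed options is made obligatory by any chain of premises.

open_valve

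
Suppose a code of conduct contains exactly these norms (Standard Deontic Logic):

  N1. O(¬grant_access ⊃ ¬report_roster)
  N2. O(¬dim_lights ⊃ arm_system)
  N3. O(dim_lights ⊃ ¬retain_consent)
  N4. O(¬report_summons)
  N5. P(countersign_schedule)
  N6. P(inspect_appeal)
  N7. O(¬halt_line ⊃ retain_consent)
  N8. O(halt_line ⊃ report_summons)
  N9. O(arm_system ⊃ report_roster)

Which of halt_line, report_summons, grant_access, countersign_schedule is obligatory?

Premise 4 gives O(¬report_summons).
Premise 8, O(halt_line ⊃ report_summons), contraposes to O(¬report_summons ⊃ ¬halt_line); with O(¬report_summons) we get O(¬halt_line).
With premise 7, O(¬halt_line ⊃ retain_consent), the K-axiom yields O(retain_consent).
Premise 3 is O(dim_lights ⊃ ¬retain_consent); contrapositively O(retain_consent ⊃ ¬dim_lights). Since O(retain_consent) holds, K gives O(¬dim_lights).
With premise 2, O(¬dim_lights ⊃ arm_system), the K-axiom yields O(arm_system).
From O(arm_system) and premise 9, O(arm_system ⊃ report_roster), we obtain O(report_roster).
Premise 1, O(¬grant_access ⊃ ¬report_roster), contraposes to O(report_roster ⊃ grant_access); with O(report_roster) we get O(grant_access).
So O(grant_access) holds — grant_access is obligatory. None of the other listed options is made obligatory by any chain of premises.

grant_access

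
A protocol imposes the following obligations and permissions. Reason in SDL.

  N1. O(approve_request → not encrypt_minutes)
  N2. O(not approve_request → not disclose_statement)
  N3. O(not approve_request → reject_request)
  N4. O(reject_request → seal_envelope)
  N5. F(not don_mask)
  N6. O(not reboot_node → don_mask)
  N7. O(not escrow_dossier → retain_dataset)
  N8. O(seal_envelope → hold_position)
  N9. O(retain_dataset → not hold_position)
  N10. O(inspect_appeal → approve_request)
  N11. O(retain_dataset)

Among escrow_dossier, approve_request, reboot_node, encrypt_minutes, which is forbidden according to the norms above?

encrypt_minutes

From premise 11 we have O(retain_dataset).
From O(retain_dataset) and premise 9, O(retain_dataset → not hold_position), we obtain O(not hold_position).
Premise 8, O(seal_envelope → hold_position), contraposes to O(not hold_position → not seal_envelope); with O(not hold_position) we get O(not seal_envelope).
Premise 4, O(reject_request → seal_envelope), contraposes to O(not seal_envelope → not reject_request); with O(not seal_envelope) we get O(not reject_request).
Premise 3 is O(not approve_request → reject_request); contrapositively O(not reject_request → approve_request). Since O(not reject_request) holds, K gives O(approve_request).
Premise 1 is O(approve_request → not encrypt_minutes); since O(approve_request), deontic closure gives O(not encrypt_minutes).
So O(not encrypt_minutes) holds, i.e. encrypt_minutes is forbidden. None of the other listed options is forbidden under the premises.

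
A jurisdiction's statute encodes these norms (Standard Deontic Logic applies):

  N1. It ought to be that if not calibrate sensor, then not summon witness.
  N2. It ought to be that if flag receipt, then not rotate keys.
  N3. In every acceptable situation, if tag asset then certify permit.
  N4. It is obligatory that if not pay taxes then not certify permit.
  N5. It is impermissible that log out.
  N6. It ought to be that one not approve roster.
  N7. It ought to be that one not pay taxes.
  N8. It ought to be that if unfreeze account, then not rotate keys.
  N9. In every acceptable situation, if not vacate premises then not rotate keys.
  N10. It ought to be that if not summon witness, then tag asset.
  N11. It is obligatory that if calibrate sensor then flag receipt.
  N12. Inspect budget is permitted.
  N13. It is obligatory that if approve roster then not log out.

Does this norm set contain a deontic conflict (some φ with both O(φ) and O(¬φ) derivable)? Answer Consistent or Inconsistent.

Consistent

Premise 13 is O(approve_roster → ¬log_out); even if O(¬log_out) held, inferring O(approve_roster) would be affirming the consequent — invalid.
So O(approve_roster) is not derivable, and the apparent clash with O(¬approve_roster) does not arise.
A world satisfying every obligation exists (e.g. approve_roster=false, calibrate_sensor=true, certify_permit=false, flag_receipt=true, inspect_budget=false, log_out=false, pay_taxes=false, rotate_keys=false, summon_witness=true, tag_asset=false, unfreeze_account=false, vacate_premises=false); no atom is both obligatory and forbidden, so the set is consistent.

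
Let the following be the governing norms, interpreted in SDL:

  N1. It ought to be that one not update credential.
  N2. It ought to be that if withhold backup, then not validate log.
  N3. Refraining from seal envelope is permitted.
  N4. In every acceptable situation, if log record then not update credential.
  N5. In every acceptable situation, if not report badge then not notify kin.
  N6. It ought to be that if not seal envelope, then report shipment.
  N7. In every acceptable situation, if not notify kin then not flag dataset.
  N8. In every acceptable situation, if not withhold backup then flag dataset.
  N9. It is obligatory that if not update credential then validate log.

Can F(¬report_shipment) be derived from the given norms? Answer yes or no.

Premise 6 is O(¬seal_envelope → report_shipment), but O(¬seal_envelope) is not derivable from the premises (the permission P(¬seal_envelope) asserts only ¬O(seal_envelope), not O(¬seal_envelope)), so it does not yield O(report_shipment).
No other premise forces O(report_shipment). An ideal world satisfying every premise can still have ¬report_shipment true, so F(¬report_shipment) is not derivable.

No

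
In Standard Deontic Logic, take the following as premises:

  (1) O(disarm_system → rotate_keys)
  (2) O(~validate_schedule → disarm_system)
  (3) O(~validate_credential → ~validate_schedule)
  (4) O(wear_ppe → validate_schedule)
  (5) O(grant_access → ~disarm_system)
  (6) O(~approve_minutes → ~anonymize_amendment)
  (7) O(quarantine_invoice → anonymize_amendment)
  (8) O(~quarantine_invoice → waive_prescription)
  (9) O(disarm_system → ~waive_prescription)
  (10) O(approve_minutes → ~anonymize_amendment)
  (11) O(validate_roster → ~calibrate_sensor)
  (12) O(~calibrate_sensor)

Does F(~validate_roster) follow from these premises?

Premise 11 is O(validate_roster → ~calibrate_sensor); even if O(~calibrate_sensor) held, inferring O(validate_roster) would be affirming the consequent — invalid.
No other premise forces O(validate_roster). An ideal world satisfying every premise can still have ~validate_roster true, so F(~validate_roster) is not derivable.

No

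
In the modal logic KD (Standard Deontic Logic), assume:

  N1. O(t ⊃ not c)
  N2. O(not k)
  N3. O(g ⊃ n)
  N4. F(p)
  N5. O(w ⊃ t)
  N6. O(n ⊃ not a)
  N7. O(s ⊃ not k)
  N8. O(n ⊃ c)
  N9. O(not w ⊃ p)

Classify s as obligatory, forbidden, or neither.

Premise 7 is O(s ⊃ not k); even if O(not k) held, inferring O(s) would be affirming the consequent — invalid.
No premise or chain of K-axiom applications forces O(s), and none forces O(not s). So s is neither obligatory nor forbidden under these norms.

Neither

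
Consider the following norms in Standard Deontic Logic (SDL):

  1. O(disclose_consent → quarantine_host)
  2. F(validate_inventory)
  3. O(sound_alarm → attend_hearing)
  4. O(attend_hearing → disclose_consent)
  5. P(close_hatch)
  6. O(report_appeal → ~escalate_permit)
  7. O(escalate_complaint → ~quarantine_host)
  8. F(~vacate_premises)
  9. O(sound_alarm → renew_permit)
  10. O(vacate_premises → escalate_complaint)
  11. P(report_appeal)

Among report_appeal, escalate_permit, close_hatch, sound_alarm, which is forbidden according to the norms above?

F(~vacate_premises) at premise 8 means O(vacate_premises).
From O(vacate_premises) and premise 10, O(vacate_premises → escalate_complaint), we obtain O(escalate_complaint).
From O(escalate_complaint) and premise 7, O(escalate_complaint → ~quarantine_host), we obtain O(~quarantine_host).
Premise 1, O(disclose_consent → quarantine_host), contraposes to O(~quarantine_host → ~disclose_consent); with O(~quarantine_host) we get O(~disclose_consent).
Premise 4 is O(attend_hearing → disclose_consent); contrapositively O(~disclose_consent → ~attend_hearing). Since O(~disclose_consent) holds, K gives O(~attend_hearing).
Premise 3 is O(sound_alarm → attend_hearing); contrapositively O(~attend_hearing → ~sound_alarm). Since O(~attend_hearing) holds, K gives O(~sound_alarm).
So O(~sound_alarm) holds, i.e. sound_alarm is forbidden. None of the other listed options is forbidden under the premises.

sound_alarm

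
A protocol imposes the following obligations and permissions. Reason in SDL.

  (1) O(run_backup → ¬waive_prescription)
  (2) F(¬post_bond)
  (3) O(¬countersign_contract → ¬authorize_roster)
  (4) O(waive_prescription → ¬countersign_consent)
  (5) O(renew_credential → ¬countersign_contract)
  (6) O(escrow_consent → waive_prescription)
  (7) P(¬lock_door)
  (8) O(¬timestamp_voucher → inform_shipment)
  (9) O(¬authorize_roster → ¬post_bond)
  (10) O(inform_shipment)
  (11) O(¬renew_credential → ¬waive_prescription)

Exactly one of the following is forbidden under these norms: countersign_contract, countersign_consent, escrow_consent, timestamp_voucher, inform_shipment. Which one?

escrow_consent

Premise 2, F(¬post_bond), is equivalent to O(post_bond).
The contrapositive of premise 9 (O(¬authorize_roster → ¬post_bond)) is O(post_bond → authorize_roster), and O(post_bond) is already established, so O(authorize_roster).
The contrapositive of premise 3 (O(¬countersign_contract → ¬authorize_roster)) is O(authorize_roster → countersign_contract), and O(authorize_roster) is already established, so O(countersign_contract).
Premise 5, O(renew_credential → ¬countersign_contract), contraposes to O(countersign_contract → ¬renew_credential); with O(countersign_contract) we get O(¬renew_credential).
Applying K to premise 11 (O(¬renew_credential → ¬waive_prescription)) and O(¬renew_credential) yields O(¬waive_prescription).
Premise 6, O(escrow_consent → waive_prescription), contraposes to O(¬waive_prescription → ¬escrow_consent); with O(¬waive_prescription) we get O(¬escrow_consent).
So O(¬escrow_consent) holds, i.e. escrow_consent is forbidden. None of the other listed options is forbidden under the premises.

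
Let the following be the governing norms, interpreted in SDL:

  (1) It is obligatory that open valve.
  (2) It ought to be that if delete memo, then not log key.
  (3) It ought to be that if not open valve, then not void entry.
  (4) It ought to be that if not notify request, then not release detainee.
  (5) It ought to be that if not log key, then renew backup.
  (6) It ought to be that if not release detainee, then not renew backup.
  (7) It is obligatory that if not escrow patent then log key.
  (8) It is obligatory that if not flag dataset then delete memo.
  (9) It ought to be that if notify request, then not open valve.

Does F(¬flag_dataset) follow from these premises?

Premise 1 gives O(open_valve).
The contrapositive of premise 9 (O(notify_request → ¬open_valve)) is O(open_valve → ¬notify_request), and O(open_valve) is already established, so O(¬notify_request).
With premise 4, O(¬notify_request → ¬release_detainee), the K-axiom yields O(¬release_detainee).
Applying K to premise 6 (O(¬release_detainee → ¬renew_backup)) and O(¬release_detainee) yields O(¬renew_backup).
Premise 5 is O(¬log_key → renew_backup); contrapositively O(¬renew_backup → log_key). Since O(¬renew_backup) holds, K gives O(log_key).
Premise 2 is O(delete_memo → ¬log_key); contrapositively O(log_key → ¬delete_memo). Since O(log_key) holds, K gives O(¬delete_memo).
Premise 8, O(¬flag_dataset → delete_memo), contraposes to O(¬delete_memo → flag_dataset); with O(¬delete_memo) we get O(flag_dataset).
Premises 3, 7 do not contribute to this derivation.
So O(flag_dataset) holds, i.e. F(¬flag_dataset). The claim follows.

Yes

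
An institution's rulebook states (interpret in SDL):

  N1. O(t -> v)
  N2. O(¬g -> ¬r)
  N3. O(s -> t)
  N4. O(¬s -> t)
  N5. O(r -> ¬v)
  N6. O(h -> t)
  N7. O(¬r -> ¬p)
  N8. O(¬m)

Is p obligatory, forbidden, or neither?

Forbidden

Premises 3 and 4 are O(s -> t) and O(¬s -> t); every ideal world satisfies s or ¬s, so in either case t holds — hence O(t).
From O(t) and premise 1, O(t -> v), we obtain O(v).
The contrapositive of premise 5 (O(r -> ¬v)) is O(v -> ¬r), and O(v) is already established, so O(¬r).
Applying K to premise 7 (O(¬r -> ¬p)) and O(¬r) yields O(¬p).
Premises 2, 6, 8 do not contribute to this derivation.
Thus O(¬p), which is F(p): p is forbidden.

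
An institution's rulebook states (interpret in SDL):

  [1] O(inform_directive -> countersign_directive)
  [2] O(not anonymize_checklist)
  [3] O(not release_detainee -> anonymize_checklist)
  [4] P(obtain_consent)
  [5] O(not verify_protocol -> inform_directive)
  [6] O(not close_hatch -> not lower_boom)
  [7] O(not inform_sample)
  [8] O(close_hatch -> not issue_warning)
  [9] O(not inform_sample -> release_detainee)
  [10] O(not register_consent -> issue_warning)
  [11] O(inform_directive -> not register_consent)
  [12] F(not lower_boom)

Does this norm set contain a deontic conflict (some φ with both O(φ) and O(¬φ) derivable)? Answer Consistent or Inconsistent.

Consistent

Premise 3 is O(not release_detainee -> anonymize_checklist), but O(not release_detainee) is not derivable from the premises, so it does not yield O(anonymize_checklist).
So O(anonymize_checklist) is not derivable, and the apparent clash with O(not anonymize_checklist) does not arise.
A world satisfying every obligation exists (e.g. anonymize_checklist=false, close_hatch=true, countersign_directive=false, inform_directive=false, inform_sample=false, issue_warning=false, lower_boom=true, obtain_consent=false, register_consent=true, release_detainee=true, verify_protocol=true); no atom is both obligatory and forbidden, so the set is consistent.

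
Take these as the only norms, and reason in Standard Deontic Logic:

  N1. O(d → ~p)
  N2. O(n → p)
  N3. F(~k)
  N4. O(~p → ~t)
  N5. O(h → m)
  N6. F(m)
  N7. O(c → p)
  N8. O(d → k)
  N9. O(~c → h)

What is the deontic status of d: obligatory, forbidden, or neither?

Forbidden

Premise 6 is F(m), i.e. O(~m).
The contrapositive of premise 5 (O(h → m)) is O(~m → ~h), and O(~m) is already established, so O(~h).
Premise 9 is O(~c → h); contrapositively O(~h → c). Since O(~h) holds, K gives O(c).
Applying K to premise 7 (O(c → p)) and O(c) yields O(p).
Premise 1, O(d → ~p), contraposes to O(p → ~d); with O(p) we get O(~d).
Premises 2, 3, 4, 8 do not contribute to this derivation.
Thus O(~d), which is F(d): d is forbidden.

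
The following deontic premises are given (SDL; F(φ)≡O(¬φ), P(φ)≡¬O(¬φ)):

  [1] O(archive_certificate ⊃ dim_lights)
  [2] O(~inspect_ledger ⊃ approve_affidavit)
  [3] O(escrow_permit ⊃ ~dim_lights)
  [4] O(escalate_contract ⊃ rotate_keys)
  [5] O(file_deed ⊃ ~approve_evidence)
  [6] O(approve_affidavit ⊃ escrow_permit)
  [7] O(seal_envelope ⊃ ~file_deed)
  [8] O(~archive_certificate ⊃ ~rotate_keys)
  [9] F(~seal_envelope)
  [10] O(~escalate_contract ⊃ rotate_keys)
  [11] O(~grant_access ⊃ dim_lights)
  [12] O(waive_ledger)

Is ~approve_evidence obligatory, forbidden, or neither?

Premise 5 is O(file_deed ⊃ ~approve_evidence), but O(file_deed) is not derivable from the premises, so it does not yield O(~approve_evidence).
No premise or chain of K-axiom applications forces O(~approve_evidence), and none forces O(approve_evidence). So ~approve_evidence is neither obligatory nor forbidden under these norms.

Neither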